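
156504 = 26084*6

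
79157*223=17652011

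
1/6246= 1/6246  =  0.00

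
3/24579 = 1/8193= 0.00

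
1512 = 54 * 28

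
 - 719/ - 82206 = 719/82206= 0.01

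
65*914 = 59410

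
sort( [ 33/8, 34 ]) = [33/8,34 ]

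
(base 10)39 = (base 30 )19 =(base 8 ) 47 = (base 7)54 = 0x27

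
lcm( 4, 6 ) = 12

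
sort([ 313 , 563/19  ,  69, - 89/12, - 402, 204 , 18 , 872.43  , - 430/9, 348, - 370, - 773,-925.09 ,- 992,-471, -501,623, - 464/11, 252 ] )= [ - 992, - 925.09,-773, - 501, - 471  , - 402, - 370, -430/9,-464/11,  -  89/12, 18, 563/19, 69,204,252,313,348, 623, 872.43]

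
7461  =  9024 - 1563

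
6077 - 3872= 2205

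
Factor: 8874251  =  23^1*385837^1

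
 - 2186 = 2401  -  4587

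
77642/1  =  77642= 77642.00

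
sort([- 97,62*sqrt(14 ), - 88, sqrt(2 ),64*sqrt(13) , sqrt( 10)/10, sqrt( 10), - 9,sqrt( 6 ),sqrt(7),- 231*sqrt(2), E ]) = [ - 231*sqrt(2 ), - 97, - 88,-9, sqrt (10)/10, sqrt (2),sqrt(6 ), sqrt ( 7),E,  sqrt( 10)  ,  64*sqrt( 13),62*sqrt( 14)]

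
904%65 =59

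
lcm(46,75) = 3450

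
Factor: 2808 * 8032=2^8*3^3*13^1*251^1 = 22553856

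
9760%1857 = 475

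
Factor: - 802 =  - 2^1*401^1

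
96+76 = 172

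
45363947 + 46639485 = 92003432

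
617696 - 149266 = 468430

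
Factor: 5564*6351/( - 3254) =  - 2^1*3^1*13^1*29^1 * 73^1*107^1*1627^( -1)  =  - 17668482/1627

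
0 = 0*(-86122 )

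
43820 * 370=16213400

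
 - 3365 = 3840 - 7205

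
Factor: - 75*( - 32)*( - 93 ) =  - 2^5*3^2*5^2* 31^1   =  -223200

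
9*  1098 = 9882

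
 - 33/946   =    -  3/86 = - 0.03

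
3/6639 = 1/2213 =0.00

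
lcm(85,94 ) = 7990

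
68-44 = 24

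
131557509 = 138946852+  -  7389343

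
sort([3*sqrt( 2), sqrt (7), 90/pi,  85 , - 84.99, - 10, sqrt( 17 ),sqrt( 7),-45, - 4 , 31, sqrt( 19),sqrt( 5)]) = [  -  84.99,-45, - 10,-4, sqrt (5), sqrt(7), sqrt( 7 ), sqrt (17), 3*sqrt ( 2), sqrt ( 19),90/pi,31, 85]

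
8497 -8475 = 22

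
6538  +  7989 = 14527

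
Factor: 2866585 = 5^1*573317^1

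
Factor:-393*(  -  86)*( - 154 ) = -2^2*3^1*7^1*11^1*43^1 * 131^1 = -5204892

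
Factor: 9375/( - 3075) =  - 5^3*41^(- 1 ) = -125/41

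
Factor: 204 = 2^2 * 3^1 * 17^1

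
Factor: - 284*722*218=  - 2^4 *19^2 * 71^1 *109^1 = - 44700464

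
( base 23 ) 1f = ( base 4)212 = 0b100110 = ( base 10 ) 38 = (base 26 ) 1C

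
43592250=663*65750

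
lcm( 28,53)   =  1484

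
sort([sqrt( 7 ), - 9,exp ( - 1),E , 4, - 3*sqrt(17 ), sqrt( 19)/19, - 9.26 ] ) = [  -  3*sqrt( 17), - 9.26,- 9,sqrt( 19 )/19,exp( - 1 ),sqrt (7 ),E, 4]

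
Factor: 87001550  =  2^1*5^2*157^1 * 11083^1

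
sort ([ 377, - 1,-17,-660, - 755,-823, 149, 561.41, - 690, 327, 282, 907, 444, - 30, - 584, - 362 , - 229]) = [ - 823,  -  755, -690,-660, - 584, - 362, - 229, - 30, - 17,  -  1, 149, 282,327 , 377, 444, 561.41, 907 ]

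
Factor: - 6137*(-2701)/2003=17^1*19^2 * 37^1*73^1*2003^ ( - 1) = 16576037/2003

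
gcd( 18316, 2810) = 2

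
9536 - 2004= 7532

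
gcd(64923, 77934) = 3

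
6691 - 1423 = 5268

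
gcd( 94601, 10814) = 1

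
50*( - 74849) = -3742450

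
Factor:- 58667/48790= - 493/410  =  - 2^(-1 )*5^ ( - 1)*17^1*29^1*41^( - 1 ) 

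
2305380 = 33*69860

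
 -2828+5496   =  2668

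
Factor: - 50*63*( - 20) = 2^3*3^2 * 5^3*7^1 = 63000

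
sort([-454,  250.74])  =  [ - 454, 250.74] 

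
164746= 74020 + 90726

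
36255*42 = 1522710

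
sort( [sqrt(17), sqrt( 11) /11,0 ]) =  [0, sqrt(11 )/11, sqrt( 17) ]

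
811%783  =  28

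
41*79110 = 3243510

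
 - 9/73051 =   -  1 + 73042/73051 =-0.00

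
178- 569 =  - 391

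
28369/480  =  59  +  49/480 =59.10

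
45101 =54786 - 9685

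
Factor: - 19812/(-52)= 381= 3^1*127^1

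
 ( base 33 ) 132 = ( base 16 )4a6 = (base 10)1190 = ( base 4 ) 102212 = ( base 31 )17c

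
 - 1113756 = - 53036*21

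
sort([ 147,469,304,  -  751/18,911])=[ - 751/18,147,304,469,911]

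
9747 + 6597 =16344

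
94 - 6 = 88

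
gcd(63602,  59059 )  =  4543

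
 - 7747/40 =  - 7747/40 = -  193.68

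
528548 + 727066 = 1255614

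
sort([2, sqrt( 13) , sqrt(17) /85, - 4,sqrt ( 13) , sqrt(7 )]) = [ - 4,  sqrt(17)/85,2, sqrt ( 7 ) , sqrt( 13 ), sqrt( 13)]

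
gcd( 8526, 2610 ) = 174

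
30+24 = 54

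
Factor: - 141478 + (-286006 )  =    -  427484 = -  2^2*106871^1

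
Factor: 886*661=2^1*443^1*661^1 = 585646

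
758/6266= 379/3133 = 0.12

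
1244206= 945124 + 299082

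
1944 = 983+961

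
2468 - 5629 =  - 3161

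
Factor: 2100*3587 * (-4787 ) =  - 2^2  *3^1*5^2 * 7^1 * 17^1*211^1*4787^1 =- 36059034900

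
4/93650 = 2/46825 = 0.00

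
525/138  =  175/46 = 3.80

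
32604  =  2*16302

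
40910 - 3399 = 37511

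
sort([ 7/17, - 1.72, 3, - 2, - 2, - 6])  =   [ - 6 ,  -  2, - 2, - 1.72,7/17 , 3 ] 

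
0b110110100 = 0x1B4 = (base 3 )121011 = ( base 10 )436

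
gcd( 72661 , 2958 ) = 1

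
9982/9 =9982/9 =1109.11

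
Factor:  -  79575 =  - 3^1 * 5^2*1061^1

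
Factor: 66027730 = 2^1 * 5^1*179^1 *36887^1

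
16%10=6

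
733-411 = 322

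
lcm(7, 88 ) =616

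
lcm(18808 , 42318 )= 169272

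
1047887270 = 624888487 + 422998783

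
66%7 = 3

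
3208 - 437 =2771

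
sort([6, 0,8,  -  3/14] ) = [ -3/14, 0 , 6 , 8]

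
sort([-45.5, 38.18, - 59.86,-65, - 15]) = [-65,-59.86, - 45.5,-15, 38.18 ]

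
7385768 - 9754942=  - 2369174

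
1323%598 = 127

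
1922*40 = 76880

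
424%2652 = 424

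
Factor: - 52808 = -2^3 *7^1*23^1 * 41^1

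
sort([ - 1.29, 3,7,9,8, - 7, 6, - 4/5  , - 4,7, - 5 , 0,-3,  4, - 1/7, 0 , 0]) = [-7  , - 5, - 4,-3, - 1.29 ,-4/5, - 1/7, 0 , 0 , 0, 3,4,6,7,7,8, 9]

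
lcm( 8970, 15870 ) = 206310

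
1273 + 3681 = 4954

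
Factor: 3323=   3323^1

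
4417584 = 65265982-60848398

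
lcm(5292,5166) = 216972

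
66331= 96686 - 30355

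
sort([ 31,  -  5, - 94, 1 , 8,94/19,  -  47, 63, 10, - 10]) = [ - 94,  -  47, - 10, - 5, 1, 94/19,  8 , 10, 31,63 ]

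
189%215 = 189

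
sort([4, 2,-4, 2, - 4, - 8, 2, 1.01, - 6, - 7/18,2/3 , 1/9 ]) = [ - 8,-6  , -4,  -  4,-7/18, 1/9,2/3,1.01, 2,  2,2, 4]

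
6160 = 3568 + 2592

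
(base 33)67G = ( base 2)1101001111101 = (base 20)gj1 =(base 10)6781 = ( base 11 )5105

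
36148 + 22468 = 58616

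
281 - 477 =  - 196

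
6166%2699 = 768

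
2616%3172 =2616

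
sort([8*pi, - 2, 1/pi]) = [ - 2,1/pi, 8*pi]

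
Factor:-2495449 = - 11^1*61^1*3719^1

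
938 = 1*938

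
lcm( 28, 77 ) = 308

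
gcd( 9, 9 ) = 9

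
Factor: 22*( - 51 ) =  - 2^1*3^1*11^1*17^1 = - 1122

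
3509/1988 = 3509/1988 = 1.77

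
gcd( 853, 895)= 1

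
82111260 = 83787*980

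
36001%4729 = 2898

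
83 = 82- - 1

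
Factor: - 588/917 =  - 84/131  =  - 2^2*3^1 * 7^1 *131^( - 1 )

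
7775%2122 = 1409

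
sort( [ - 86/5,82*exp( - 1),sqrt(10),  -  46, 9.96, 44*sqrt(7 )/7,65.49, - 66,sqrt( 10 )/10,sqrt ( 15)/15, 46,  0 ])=[- 66,-46,-86/5, 0, sqrt( 15)/15 , sqrt(10 ) /10,sqrt(10 ),9.96, 44*sqrt( 7 )/7,82*exp( - 1 ),46, 65.49 ] 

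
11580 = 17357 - 5777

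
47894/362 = 132+55/181 = 132.30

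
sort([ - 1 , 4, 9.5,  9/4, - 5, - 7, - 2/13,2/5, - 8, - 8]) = [ - 8 ,-8, - 7 ,-5, - 1, - 2/13, 2/5,9/4,4,9.5 ] 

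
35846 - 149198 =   -  113352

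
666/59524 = 333/29762 = 0.01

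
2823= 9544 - 6721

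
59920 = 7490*8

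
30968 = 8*3871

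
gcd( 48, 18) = 6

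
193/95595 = 193/95595 =0.00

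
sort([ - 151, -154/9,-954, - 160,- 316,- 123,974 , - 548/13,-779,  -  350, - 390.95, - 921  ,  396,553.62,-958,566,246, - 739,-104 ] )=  [ - 958, - 954, - 921, - 779,-739 , - 390.95, - 350 ,-316, - 160,  -  151, - 123, - 104, - 548/13, - 154/9,246,396,553.62 , 566,  974 ]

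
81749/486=168+101/486 = 168.21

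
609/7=87  =  87.00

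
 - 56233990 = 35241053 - 91475043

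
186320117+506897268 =693217385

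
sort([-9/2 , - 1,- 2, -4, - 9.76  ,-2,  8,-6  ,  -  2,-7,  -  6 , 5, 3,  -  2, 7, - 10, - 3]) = [  -  10, - 9.76, - 7, - 6,-6,  -  9/2, - 4, - 3,- 2, - 2, - 2,-2,-1,  3,5,7,  8 ]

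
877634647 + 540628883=1418263530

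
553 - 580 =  - 27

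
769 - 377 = 392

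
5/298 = 5/298 = 0.02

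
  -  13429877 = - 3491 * 3847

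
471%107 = 43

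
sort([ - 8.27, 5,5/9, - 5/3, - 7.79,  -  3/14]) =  [ - 8.27, - 7.79, - 5/3, - 3/14, 5/9, 5]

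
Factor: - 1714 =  - 2^1*857^1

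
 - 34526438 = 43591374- 78117812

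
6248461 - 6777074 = - 528613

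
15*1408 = 21120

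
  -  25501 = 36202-61703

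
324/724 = 81/181 = 0.45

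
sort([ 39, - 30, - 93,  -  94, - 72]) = [ - 94, - 93, - 72,-30, 39 ]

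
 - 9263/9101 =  - 9263/9101 = -1.02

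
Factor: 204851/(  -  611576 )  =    -  2^( - 3 )*7^(-1)*67^( - 1)*127^1* 163^( - 1) * 1613^1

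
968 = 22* 44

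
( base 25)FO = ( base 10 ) 399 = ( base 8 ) 617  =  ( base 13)249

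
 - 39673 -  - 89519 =49846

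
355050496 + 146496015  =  501546511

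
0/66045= 0  =  0.00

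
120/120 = 1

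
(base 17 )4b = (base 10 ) 79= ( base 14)59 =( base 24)37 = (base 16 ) 4f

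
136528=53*2576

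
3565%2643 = 922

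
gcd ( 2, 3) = 1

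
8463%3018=2427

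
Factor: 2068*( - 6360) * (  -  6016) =79125319680  =  2^12*3^1*5^1*11^1*47^2*53^1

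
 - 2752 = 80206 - 82958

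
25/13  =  1 + 12/13  =  1.92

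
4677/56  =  4677/56 = 83.52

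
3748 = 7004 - 3256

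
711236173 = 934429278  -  223193105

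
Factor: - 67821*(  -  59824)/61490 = 2^3*3^1*5^(-1)*11^( - 1)*37^1*43^(- 1)*47^1*3739^1  =  156050904/2365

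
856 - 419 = 437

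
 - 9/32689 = -1+32680/32689 = - 0.00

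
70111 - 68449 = 1662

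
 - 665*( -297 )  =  197505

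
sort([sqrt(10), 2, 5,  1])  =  [ 1, 2,sqrt ( 10),5 ]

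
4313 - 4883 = -570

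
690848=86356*8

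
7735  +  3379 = 11114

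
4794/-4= - 2397/2 =-1198.50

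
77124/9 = 25708/3 = 8569.33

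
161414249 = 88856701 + 72557548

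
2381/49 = 48  +  29/49 = 48.59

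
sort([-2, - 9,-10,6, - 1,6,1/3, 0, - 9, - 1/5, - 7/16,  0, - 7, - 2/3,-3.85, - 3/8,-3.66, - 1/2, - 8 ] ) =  [ - 10, - 9,-9, - 8,-7, - 3.85, - 3.66, - 2,-1, - 2/3, - 1/2,- 7/16 , - 3/8, - 1/5, 0,  0,1/3,6,6]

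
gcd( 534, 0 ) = 534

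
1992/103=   19 + 35/103  =  19.34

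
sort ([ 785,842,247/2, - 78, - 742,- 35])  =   [ - 742, - 78, - 35, 247/2,785, 842] 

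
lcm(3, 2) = 6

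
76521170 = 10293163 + 66228007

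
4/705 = 4/705 = 0.01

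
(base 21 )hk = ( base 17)153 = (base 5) 3002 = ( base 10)377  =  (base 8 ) 571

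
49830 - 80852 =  - 31022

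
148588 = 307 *484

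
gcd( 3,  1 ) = 1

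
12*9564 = 114768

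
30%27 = 3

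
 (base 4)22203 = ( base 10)675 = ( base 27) P0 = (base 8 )1243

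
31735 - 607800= - 576065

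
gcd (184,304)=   8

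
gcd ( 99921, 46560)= 3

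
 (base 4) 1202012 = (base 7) 24206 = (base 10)6278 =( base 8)14206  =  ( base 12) 3772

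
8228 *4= 32912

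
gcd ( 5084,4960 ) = 124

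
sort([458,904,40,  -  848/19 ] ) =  [-848/19,  40,458,904]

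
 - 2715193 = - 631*4303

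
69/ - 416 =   -  1+ 347/416 = -  0.17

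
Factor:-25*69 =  - 3^1*5^2*23^1 = -1725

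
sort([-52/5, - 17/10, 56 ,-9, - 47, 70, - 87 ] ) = [-87, - 47, - 52/5, - 9, - 17/10, 56, 70]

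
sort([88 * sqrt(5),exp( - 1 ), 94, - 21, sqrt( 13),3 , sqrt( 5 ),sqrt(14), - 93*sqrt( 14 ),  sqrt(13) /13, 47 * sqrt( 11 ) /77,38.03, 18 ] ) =[  -  93*sqrt( 14),  -  21, sqrt( 13 ) /13, exp( - 1),47*sqrt( 11)/77, sqrt( 5), 3,sqrt(13 ), sqrt(14 ),18, 38.03,94,  88*sqrt (5) ] 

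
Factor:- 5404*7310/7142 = -2^2* 5^1 * 7^1*17^1*43^1 * 193^1*3571^( - 1)= - 19751620/3571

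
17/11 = 17/11 = 1.55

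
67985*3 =203955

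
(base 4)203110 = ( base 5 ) 33020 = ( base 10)2260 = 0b100011010100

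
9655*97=936535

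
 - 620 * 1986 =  - 1231320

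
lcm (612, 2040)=6120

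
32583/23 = 32583/23 = 1416.65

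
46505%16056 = 14393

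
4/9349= 4/9349 = 0.00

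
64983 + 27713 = 92696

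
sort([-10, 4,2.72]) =[-10, 2.72,4]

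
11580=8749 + 2831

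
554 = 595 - 41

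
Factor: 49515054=2^1*3^1*8252509^1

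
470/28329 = 470/28329 = 0.02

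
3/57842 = 3/57842 = 0.00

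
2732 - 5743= - 3011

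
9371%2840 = 851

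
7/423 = 7/423 = 0.02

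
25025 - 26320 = -1295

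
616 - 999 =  -383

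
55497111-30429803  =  25067308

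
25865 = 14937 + 10928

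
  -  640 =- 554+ -86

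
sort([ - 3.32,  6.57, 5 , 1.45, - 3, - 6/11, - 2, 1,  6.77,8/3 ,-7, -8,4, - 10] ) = [-10, - 8,-7, - 3.32, - 3, - 2, - 6/11, 1 , 1.45,8/3,4, 5,  6.57,  6.77 ] 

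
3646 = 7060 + -3414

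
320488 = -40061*( - 8)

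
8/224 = 1/28 = 0.04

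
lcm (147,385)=8085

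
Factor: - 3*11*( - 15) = 495 =3^2 * 5^1* 11^1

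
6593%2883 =827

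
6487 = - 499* ( - 13)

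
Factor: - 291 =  - 3^1 *97^1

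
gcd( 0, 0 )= 0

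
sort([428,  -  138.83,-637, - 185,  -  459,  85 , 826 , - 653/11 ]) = [-637,-459,-185, - 138.83, - 653/11 , 85,428,826]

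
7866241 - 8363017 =-496776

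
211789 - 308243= - 96454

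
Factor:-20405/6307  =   - 5^1*11^1*17^( - 1) = - 55/17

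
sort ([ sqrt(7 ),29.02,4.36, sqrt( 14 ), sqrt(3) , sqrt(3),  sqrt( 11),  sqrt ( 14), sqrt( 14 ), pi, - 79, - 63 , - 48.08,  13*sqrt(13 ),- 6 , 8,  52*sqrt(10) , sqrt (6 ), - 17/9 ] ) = [-79, - 63, - 48.08, - 6 ,- 17/9, sqrt (3 ),  sqrt( 3 ),  sqrt ( 6 ), sqrt( 7 ),  pi , sqrt ( 11),sqrt(14 ), sqrt(14),sqrt(14 ), 4.36,8, 29.02,13*sqrt( 13 ), 52*sqrt( 10 )]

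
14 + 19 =33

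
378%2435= 378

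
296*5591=1654936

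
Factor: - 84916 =-2^2 * 13^1 * 23^1*71^1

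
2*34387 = 68774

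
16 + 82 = 98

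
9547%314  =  127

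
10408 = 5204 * 2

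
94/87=1 + 7/87 = 1.08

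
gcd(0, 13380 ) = 13380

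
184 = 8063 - 7879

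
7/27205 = 7/27205 = 0.00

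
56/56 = 1 = 1.00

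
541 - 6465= -5924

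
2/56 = 1/28 = 0.04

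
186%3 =0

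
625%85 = 30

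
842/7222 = 421/3611=0.12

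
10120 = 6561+3559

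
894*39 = 34866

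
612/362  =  306/181 =1.69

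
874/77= 11 + 27/77 =11.35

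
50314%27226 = 23088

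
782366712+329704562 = 1112071274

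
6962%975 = 137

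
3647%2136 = 1511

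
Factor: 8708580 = 2^2 * 3^3*5^1 * 16127^1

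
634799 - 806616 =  - 171817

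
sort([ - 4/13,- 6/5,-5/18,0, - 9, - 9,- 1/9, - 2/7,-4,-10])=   [ - 10, - 9, -9,-4,-6/5,  -  4/13,-2/7,  -  5/18, - 1/9,0 ]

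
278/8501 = 278/8501 = 0.03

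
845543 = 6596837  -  5751294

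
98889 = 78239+20650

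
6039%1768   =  735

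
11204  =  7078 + 4126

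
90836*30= 2725080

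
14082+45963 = 60045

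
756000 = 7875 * 96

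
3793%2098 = 1695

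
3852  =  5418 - 1566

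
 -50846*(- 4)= 203384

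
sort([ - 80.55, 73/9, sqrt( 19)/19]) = [ - 80.55, sqrt ( 19)/19,  73/9]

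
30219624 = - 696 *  (-43419)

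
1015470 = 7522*135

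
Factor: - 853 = -853^1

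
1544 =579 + 965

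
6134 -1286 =4848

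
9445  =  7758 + 1687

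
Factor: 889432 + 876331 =1765763= 607^1*2909^1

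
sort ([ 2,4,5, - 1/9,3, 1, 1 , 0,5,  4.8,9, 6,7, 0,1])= [- 1/9,0,0,1,1, 1, 2, 3,  4,4.8,5, 5,6,7, 9] 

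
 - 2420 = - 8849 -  - 6429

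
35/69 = 35/69 = 0.51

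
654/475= 1  +  179/475 = 1.38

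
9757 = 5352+4405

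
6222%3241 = 2981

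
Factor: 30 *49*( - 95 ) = - 139650= - 2^1*3^1*5^2*7^2  *19^1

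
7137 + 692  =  7829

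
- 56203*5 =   -  281015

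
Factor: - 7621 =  - 7621^1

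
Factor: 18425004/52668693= 6141668/17556231 =2^2*3^( - 1)*7^ ( - 1)*11^ ( - 1 )*13^1*83^1*1423^1*76001^( - 1 )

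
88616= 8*11077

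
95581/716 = 95581/716= 133.49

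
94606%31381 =463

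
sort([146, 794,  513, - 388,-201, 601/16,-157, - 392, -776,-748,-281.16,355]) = [ - 776, - 748, - 392,-388 , - 281.16, - 201, - 157, 601/16, 146,355,513, 794] 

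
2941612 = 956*3077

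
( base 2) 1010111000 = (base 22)19E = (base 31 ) ME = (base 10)696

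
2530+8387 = 10917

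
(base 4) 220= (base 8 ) 50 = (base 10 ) 40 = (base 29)1B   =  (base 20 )20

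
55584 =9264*6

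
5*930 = 4650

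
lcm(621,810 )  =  18630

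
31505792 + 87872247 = 119378039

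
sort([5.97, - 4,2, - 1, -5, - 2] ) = [- 5,-4, - 2,- 1,2,5.97 ] 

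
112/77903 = 16/11129 = 0.00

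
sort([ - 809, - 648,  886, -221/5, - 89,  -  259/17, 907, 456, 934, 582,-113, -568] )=[ - 809,-648, - 568, - 113, -89 ,  -  221/5, - 259/17,456,582,886,907,934 ] 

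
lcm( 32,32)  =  32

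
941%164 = 121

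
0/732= 0 = 0.00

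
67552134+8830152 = 76382286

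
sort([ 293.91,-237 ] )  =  [ - 237, 293.91 ]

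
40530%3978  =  750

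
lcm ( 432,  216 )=432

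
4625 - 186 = 4439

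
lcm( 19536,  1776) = 19536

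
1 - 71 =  - 70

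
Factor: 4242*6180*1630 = 2^4*3^2 * 5^2 * 7^1*101^1*103^1* 163^1 = 42731362800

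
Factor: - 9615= -3^1*5^1*641^1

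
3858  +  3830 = 7688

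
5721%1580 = 981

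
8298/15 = 2766/5 = 553.20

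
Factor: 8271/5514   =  3/2 = 2^( - 1 ) * 3^1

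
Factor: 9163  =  7^2*11^1 * 17^1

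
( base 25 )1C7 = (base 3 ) 1021112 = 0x3A4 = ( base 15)422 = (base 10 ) 932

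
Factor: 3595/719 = 5 = 5^1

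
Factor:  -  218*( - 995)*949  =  205847590 = 2^1*5^1*13^1* 73^1*109^1*199^1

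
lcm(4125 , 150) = 8250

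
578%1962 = 578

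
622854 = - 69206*(-9 ) 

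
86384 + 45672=132056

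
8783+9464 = 18247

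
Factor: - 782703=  - 3^5*3221^1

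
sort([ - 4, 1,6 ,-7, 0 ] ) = [ - 7, - 4, 0,1, 6 ] 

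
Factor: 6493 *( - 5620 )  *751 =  - 27404485660 = - 2^2*5^1*43^1*151^1*281^1 * 751^1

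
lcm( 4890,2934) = 14670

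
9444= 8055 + 1389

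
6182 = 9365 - 3183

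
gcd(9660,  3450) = 690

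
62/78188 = 31/39094 = 0.00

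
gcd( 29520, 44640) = 720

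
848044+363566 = 1211610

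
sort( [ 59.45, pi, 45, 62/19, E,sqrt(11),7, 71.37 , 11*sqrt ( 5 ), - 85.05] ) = [- 85.05 , E, pi, 62/19, sqrt ( 11),7, 11*sqrt(5),45,59.45,  71.37 ]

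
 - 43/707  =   - 43/707 =-0.06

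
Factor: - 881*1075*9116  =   - 2^2*5^2 * 43^2*53^1*881^1= - 8633535700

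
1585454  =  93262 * 17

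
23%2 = 1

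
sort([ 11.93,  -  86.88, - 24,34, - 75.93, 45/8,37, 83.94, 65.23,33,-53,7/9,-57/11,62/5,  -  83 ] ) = [-86.88, - 83, - 75.93, - 53,-24,-57/11,7/9,45/8,11.93, 62/5,33,34,  37,  65.23,83.94]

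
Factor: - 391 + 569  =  178 =2^1*89^1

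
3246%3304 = 3246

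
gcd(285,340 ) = 5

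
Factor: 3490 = 2^1*5^1*349^1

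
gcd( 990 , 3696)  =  66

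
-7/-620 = 7/620 = 0.01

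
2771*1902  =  5270442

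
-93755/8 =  - 11720 + 5/8 =- 11719.38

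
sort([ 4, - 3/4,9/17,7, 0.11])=[ - 3/4,0.11,9/17,4 , 7] 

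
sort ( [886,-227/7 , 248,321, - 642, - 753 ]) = [ - 753, - 642, - 227/7,248 , 321, 886 ]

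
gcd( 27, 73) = 1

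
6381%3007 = 367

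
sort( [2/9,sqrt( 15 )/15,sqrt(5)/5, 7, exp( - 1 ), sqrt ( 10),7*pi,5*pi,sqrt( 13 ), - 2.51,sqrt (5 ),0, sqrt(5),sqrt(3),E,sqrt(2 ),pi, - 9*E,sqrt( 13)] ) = [ - 9*E, - 2.51,0,2/9 , sqrt( 15 ) /15, exp( - 1) , sqrt( 5 ) /5,sqrt( 2 ),  sqrt( 3),sqrt( 5 ),sqrt( 5 ),  E , pi,sqrt( 10), sqrt( 13 ),sqrt( 13),7,5*pi,7 * pi]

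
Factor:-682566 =-2^1* 3^1*113761^1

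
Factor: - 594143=  -  11^1*54013^1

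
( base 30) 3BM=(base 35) 2h7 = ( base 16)bec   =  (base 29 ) 3I7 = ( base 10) 3052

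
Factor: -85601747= -7^1*11^1*1111711^1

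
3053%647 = 465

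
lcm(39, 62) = 2418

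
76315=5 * 15263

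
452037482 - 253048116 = 198989366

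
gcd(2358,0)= 2358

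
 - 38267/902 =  - 43 + 519/902 = - 42.42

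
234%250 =234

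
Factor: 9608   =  2^3*1201^1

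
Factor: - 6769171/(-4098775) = 5^( - 2 ) * 19^( - 1 )*8629^(-1 )*6769171^1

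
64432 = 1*64432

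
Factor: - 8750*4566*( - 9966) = 2^3*3^2 * 5^4  *  7^1*11^1*151^1*761^1 = 398166615000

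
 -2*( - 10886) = 21772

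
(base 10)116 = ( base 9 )138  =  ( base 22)56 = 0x74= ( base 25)4g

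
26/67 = 26/67 = 0.39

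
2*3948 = 7896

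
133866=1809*74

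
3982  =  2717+1265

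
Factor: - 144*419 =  - 2^4*3^2*419^1 = - 60336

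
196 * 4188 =820848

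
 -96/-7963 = 96/7963 = 0.01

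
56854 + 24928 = 81782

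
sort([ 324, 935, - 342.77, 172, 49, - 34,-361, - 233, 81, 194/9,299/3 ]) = [- 361, - 342.77, - 233, - 34 , 194/9, 49, 81, 299/3, 172,324  ,  935]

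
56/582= 28/291 =0.10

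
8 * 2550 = 20400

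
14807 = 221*67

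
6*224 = 1344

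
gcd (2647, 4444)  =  1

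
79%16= 15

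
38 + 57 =95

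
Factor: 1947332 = 2^2*486833^1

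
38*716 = 27208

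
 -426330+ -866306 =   -  1292636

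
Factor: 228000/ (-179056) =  - 2^1*3^1*5^3*19^(-1 )*31^( - 1 ) = - 750/589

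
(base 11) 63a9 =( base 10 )8468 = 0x2114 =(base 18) 1828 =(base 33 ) 7pk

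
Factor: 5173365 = 3^1*5^1*193^1*1787^1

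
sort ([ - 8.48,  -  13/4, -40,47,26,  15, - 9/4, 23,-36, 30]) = [ -40, - 36,-8.48, - 13/4,-9/4, 15, 23 , 26,30, 47]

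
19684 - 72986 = -53302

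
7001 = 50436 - 43435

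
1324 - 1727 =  - 403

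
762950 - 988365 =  - 225415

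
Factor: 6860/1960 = 2^ (-1 )*  7^1 = 7/2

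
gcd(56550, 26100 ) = 4350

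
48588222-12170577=36417645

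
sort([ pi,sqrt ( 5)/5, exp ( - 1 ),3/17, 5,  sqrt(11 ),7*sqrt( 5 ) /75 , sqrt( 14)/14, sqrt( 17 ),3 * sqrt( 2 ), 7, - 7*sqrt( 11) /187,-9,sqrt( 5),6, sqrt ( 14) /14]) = [ - 9, - 7 * sqrt( 11 ) /187,3/17, 7*sqrt( 5)/75,sqrt( 14 )/14,sqrt(14)/14,exp( - 1),sqrt(5) /5,sqrt(5 ) , pi, sqrt(11 ) , sqrt(17 ), 3*sqrt( 2 ), 5,6, 7]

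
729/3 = 243 = 243.00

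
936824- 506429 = 430395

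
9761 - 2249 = 7512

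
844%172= 156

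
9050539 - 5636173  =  3414366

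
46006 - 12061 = 33945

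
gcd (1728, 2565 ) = 27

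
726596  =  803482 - 76886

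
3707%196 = 179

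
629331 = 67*9393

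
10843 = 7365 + 3478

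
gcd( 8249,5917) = 1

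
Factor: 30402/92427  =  2^1 * 3^2*563^1*30809^(-1) = 10134/30809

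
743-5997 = -5254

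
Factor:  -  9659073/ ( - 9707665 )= 3^1*5^( -1)*11^( - 1 )*31^1*283^1*367^1* 176503^( - 1) 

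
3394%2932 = 462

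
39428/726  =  54+112/363 = 54.31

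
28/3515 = 28/3515=0.01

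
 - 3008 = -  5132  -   - 2124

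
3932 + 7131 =11063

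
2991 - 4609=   - 1618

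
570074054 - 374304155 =195769899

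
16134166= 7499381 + 8634785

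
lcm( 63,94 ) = 5922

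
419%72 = 59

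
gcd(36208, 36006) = 2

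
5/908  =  5/908 = 0.01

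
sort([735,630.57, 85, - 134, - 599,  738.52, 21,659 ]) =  [-599, - 134, 21,85, 630.57, 659, 735, 738.52 ]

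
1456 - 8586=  - 7130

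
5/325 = 1/65= 0.02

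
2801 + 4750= 7551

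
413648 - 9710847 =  - 9297199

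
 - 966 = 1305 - 2271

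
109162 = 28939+80223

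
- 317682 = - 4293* 74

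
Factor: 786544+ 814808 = 2^3*3^2*23^1*967^1= 1601352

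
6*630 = 3780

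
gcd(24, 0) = 24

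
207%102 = 3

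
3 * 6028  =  18084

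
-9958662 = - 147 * 67746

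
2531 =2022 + 509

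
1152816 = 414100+738716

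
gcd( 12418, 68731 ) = 1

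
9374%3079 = 137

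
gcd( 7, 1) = 1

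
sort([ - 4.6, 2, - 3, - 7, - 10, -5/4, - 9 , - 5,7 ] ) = [ - 10, - 9, -7,  -  5,-4.6, - 3, - 5/4, 2, 7 ]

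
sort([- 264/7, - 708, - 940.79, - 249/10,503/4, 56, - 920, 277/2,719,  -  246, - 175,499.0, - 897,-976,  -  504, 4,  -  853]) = [  -  976,- 940.79, - 920, - 897, - 853, - 708, - 504, - 246, - 175,-264/7, - 249/10,  4, 56,503/4,277/2,499.0, 719]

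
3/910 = 3/910=0.00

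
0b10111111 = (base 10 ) 191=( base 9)232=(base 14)D9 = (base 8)277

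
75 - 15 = 60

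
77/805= 11/115 = 0.10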